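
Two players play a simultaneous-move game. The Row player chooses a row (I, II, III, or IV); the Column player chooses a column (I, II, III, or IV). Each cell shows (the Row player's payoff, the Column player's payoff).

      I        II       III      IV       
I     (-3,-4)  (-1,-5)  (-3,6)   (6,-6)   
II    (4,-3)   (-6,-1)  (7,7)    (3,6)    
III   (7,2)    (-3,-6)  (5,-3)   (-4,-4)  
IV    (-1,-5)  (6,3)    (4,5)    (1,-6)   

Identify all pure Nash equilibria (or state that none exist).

(II, III) and (III, I)

Find each player's best response to every opponent strategy; NE are the intersections.
The Row player's best responses — vs I: III (payoff 7); vs II: IV (payoff 6); vs III: II (payoff 7); vs IV: I (payoff 6).
The Column player's best responses — vs I: III (payoff 6); vs II: III (payoff 7); vs III: I (payoff 2); vs IV: III (payoff 5).
Mutual best responses occur at (II, III) and (III, I); at each, neither player gains by switching.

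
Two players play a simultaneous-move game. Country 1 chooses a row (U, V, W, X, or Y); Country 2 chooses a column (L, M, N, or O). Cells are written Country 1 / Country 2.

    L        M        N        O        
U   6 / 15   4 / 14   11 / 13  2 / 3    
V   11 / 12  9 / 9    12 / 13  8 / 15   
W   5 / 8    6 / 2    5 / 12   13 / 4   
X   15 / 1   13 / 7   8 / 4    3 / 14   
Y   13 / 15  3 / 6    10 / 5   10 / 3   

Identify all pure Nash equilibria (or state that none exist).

None

Find each player's best response to every opponent strategy; NE are the intersections.
Country 1's best responses — vs L: X (payoff 15); vs M: X (payoff 13); vs N: V (payoff 12); vs O: W (payoff 13).
Country 2's best responses — vs U: L (payoff 15); vs V: O (payoff 15); vs W: N (payoff 12); vs X: O (payoff 14); vs Y: L (payoff 15).
No cell has both players best-responding. For instance, Country 1's best reply to L is X, but against X Country 2 prefers O over L.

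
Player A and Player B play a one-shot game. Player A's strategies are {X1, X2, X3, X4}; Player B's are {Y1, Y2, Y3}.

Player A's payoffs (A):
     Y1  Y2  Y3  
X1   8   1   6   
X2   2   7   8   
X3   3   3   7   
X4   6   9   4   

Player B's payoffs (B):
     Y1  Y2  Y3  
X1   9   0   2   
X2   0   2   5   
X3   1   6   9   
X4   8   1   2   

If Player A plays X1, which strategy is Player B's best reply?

With Player A fixed at X1, Player B's payoffs are: Y1 → 9, Y2 → 0, Y3 → 2.
The maximum is 9, achieved by Y1.

Y1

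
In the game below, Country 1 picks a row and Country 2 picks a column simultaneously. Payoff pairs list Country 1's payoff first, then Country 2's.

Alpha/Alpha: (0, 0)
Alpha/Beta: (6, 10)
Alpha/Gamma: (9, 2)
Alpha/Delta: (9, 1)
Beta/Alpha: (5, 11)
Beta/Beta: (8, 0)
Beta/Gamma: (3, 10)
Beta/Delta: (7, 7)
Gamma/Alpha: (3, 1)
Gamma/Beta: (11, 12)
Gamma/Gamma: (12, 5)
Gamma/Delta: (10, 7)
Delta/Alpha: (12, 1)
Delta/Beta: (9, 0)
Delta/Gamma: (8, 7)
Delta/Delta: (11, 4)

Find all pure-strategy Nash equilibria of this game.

Check mutual best responses: a cell is a NE iff neither player can gain by unilaterally deviating.
Country 1's best responses — vs Alpha: Delta (payoff 12); vs Beta: Gamma (payoff 11); vs Gamma: Gamma (payoff 12); vs Delta: Delta (payoff 11).
Country 2's best responses — vs Alpha: Beta (payoff 10); vs Beta: Alpha (payoff 11); vs Gamma: Beta (payoff 12); vs Delta: Gamma (payoff 7).
The only mutual best response is (Gamma, Beta); neither player gains by switching there.

(Gamma, Beta)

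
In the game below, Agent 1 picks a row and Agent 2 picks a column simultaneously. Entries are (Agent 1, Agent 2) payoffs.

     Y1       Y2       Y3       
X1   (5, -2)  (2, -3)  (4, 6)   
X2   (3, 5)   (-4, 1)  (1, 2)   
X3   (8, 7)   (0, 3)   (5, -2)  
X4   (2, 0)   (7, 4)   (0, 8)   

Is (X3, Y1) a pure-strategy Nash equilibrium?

Holding Agent 2 at Y1: Agent 1 gets 8 from X3, versus 5 from X1, 3 from X2, 2 from X4. No profitable deviation for Agent 1.
Holding Agent 1 at X3: Agent 2 gets 7 from Y1, versus 3 from Y2, -2 from Y3. No profitable deviation for Agent 2 either.

Yes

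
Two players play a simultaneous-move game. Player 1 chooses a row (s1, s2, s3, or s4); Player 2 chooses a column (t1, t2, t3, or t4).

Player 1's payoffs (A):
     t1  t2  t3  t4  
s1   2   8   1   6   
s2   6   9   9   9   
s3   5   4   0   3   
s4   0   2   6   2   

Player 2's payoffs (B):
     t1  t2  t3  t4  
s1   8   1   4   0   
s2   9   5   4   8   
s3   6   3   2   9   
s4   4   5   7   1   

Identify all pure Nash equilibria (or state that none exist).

Check mutual best responses: a cell is a NE iff neither player can gain by unilaterally deviating.
Player 1's best responses — vs t1: s2 (payoff 6); vs t2: s2 (payoff 9); vs t3: s2 (payoff 9); vs t4: s2 (payoff 9).
Player 2's best responses — vs s1: t1 (payoff 8); vs s2: t1 (payoff 9); vs s3: t4 (payoff 9); vs s4: t3 (payoff 7).
The only mutual best response is (s2, t1); neither player gains by switching there.

(s2, t1)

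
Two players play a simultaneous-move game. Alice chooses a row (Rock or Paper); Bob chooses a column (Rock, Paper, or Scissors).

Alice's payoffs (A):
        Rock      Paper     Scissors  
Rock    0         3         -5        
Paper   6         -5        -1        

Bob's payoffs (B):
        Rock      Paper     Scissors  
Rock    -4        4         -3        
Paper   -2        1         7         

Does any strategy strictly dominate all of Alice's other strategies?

No strictly dominant strategy

Check whether one of Alice's strategies beats all alternatives regardless of what the opponent does.
Rock is not dominant: against Rock, Paper gives 6 > 0.
Paper is not dominant: against Paper, Rock gives 3 > -5.
No single strategy is best against every opponent action.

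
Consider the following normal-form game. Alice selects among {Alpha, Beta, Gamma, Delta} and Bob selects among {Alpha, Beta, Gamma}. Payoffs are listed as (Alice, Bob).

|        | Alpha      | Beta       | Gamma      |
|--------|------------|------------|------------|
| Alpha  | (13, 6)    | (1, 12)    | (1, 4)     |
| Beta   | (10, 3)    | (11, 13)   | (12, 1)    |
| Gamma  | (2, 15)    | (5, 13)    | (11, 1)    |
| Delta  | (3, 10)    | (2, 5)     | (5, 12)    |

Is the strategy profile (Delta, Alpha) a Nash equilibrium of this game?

Holding Bob at Alpha: Alice gets 3 from Delta but could get 13 by switching to Alpha. Alice has a profitable deviation.

No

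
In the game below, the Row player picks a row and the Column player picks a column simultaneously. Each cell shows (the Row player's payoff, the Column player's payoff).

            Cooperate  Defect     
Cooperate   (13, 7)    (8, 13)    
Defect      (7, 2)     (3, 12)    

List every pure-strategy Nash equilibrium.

Check mutual best responses: a cell is a NE iff neither player can gain by unilaterally deviating.
The Row player's best responses — vs Cooperate: Cooperate (payoff 13); vs Defect: Cooperate (payoff 8).
The Column player's best responses — vs Cooperate: Defect (payoff 13); vs Defect: Defect (payoff 12).
The only mutual best response is (Cooperate, Defect); neither player gains by switching there.

(Cooperate, Defect)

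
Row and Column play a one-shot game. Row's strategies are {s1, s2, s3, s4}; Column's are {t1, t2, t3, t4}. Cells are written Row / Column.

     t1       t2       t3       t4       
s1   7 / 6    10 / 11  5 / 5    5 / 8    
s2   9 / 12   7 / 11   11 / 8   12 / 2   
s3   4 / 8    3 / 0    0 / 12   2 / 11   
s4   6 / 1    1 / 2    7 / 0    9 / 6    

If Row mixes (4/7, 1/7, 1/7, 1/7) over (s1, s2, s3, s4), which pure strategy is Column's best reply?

Compute Column's expected payoff from each pure strategy against the given mix.
t1: (4/7)·6 + (1/7)·12 + (1/7)·8 + (1/7)·1 = 45/7
t2: (4/7)·11 + (1/7)·11 + (1/7)·0 + (1/7)·2 = 57/7
t3: (4/7)·5 + (1/7)·8 + (1/7)·12 + (1/7)·0 = 40/7
t4: (4/7)·8 + (1/7)·2 + (1/7)·11 + (1/7)·6 = 51/7
Highest expected payoff is 57/7, from t2.

t2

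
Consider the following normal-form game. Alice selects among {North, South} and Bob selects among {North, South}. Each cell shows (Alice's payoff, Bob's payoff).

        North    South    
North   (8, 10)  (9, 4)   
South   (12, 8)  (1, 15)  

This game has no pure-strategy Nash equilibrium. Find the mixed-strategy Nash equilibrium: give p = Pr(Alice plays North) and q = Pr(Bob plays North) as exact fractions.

In a mixed NE each player is indifferent between their pure strategies, so the opponent's mix sets the indifference.
Bob indifferent between North and South: p·10 + (1−p)·8 = p·4 + (1−p)·15 ⟹ 8 + 2p = 15 + (-11)p ⟹ p = 7/13.
Alice indifferent between North and South: q·8 + (1−q)·9 = q·12 + (1−q)·1 ⟹ 9 + (-1)q = 1 + 11q ⟹ q = 2/3.

p = 7/13, q = 2/3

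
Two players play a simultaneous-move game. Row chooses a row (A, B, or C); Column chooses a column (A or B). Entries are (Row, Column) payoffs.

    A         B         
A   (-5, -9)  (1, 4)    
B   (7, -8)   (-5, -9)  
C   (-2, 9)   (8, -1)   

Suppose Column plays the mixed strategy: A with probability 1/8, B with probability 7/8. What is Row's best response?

C

Compute Row's expected payoff from each pure strategy against the given mix.
A: (1/8)·(-5) + (7/8)·1 = 1/4
B: (1/8)·7 + (7/8)·(-5) = -7/2
C: (1/8)·(-2) + (7/8)·8 = 27/4
Highest expected payoff is 27/4, from C.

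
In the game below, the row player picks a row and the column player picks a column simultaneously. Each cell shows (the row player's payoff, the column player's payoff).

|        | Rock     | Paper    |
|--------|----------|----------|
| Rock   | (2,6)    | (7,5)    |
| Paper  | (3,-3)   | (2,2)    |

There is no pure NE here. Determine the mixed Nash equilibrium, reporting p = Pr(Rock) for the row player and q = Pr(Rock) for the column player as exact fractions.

In a mixed NE each player is indifferent between their pure strategies, so the opponent's mix sets the indifference.
The column player indifferent between Rock and Paper: p·6 + (1−p)·(-3) = p·5 + (1−p)·2 ⟹ (-3) + 9p = 2 + 3p ⟹ p = 5/6.
The row player indifferent between Rock and Paper: q·2 + (1−q)·7 = q·3 + (1−q)·2 ⟹ 7 + (-5)q = 2 + 1q ⟹ q = 5/6.

p = 5/6, q = 5/6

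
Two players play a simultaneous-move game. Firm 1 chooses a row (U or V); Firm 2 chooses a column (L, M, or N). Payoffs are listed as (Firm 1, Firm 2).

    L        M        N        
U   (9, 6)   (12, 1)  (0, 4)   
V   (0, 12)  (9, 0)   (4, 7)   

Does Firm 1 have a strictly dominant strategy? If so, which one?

A strategy is strictly dominant if it gives Firm 1 a strictly higher payoff than every other strategy, against every choice by the opponent.
U is not dominant: against N, V gives 4 > 0.
V is not dominant: against L, U gives 9 > 0.
No single strategy is best against every opponent action.

None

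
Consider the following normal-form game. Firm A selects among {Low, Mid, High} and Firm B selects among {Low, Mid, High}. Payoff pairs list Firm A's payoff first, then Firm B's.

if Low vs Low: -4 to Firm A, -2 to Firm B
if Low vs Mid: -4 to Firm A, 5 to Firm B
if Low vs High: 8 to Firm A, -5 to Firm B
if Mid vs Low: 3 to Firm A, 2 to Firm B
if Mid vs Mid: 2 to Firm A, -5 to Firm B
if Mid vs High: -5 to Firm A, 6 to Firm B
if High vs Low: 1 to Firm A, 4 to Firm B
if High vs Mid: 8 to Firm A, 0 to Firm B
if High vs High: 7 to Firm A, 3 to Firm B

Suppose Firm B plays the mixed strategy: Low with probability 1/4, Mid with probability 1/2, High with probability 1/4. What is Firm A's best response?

High

Firm A's best reply maximizes expected payoff against the mix.
Low: (1/4)·(-4) + (1/2)·(-4) + (1/4)·8 = -1
Mid: (1/4)·3 + (1/2)·2 + (1/4)·(-5) = 1/2
High: (1/4)·1 + (1/2)·8 + (1/4)·7 = 6
Highest expected payoff is 6, from High.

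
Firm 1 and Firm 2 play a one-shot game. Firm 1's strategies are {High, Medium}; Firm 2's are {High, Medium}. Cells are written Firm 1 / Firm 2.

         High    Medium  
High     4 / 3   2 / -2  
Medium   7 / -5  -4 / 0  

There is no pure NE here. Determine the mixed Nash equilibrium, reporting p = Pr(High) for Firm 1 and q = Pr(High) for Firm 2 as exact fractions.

In a mixed NE each player is indifferent between their pure strategies, so the opponent's mix sets the indifference.
Firm 2 indifferent between High and Medium: p·3 + (1−p)·(-5) = p·(-2) + (1−p)·0 ⟹ (-5) + 8p = 0 + (-2)p ⟹ p = 1/2.
Firm 1 indifferent between High and Medium: q·4 + (1−q)·2 = q·7 + (1−q)·(-4) ⟹ 2 + 2q = (-4) + 11q ⟹ q = 2/3.

p = 1/2, q = 2/3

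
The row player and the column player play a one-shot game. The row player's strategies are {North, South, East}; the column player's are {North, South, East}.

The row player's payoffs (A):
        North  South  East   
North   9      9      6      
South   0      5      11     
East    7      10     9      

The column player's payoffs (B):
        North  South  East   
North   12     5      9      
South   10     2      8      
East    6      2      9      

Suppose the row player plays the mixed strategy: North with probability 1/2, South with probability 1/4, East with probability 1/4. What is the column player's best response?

North

Compute the column player's expected payoff from each pure strategy against the given mix.
North: (1/2)·12 + (1/4)·10 + (1/4)·6 = 10
South: (1/2)·5 + (1/4)·2 + (1/4)·2 = 7/2
East: (1/2)·9 + (1/4)·8 + (1/4)·9 = 35/4
Highest expected payoff is 10, from North.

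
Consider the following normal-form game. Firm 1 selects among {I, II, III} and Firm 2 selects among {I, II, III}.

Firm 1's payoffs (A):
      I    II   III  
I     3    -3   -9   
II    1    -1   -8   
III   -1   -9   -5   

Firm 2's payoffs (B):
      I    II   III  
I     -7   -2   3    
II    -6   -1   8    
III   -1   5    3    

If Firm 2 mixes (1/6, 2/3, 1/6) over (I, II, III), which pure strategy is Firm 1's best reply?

II

Firm 1's best reply maximizes expected payoff against the mix.
I: (1/6)·3 + (2/3)·(-3) + (1/6)·(-9) = -3
II: (1/6)·1 + (2/3)·(-1) + (1/6)·(-8) = -11/6
III: (1/6)·(-1) + (2/3)·(-9) + (1/6)·(-5) = -7
Highest expected payoff is -11/6, from II.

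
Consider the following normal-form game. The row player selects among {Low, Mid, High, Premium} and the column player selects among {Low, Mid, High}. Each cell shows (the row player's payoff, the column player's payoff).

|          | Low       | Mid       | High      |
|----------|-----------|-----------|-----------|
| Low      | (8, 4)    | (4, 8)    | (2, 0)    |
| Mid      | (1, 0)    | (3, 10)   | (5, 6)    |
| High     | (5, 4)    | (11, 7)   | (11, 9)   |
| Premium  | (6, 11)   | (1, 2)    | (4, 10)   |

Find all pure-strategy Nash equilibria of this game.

Find each player's best response to every opponent strategy; NE are the intersections.
The row player's best responses — vs Low: Low (payoff 8); vs Mid: High (payoff 11); vs High: High (payoff 11).
The column player's best responses — vs Low: Mid (payoff 8); vs Mid: Mid (payoff 10); vs High: High (payoff 9); vs Premium: Low (payoff 11).
The only mutual best response is (High, High); neither player gains by switching there.

(High, High)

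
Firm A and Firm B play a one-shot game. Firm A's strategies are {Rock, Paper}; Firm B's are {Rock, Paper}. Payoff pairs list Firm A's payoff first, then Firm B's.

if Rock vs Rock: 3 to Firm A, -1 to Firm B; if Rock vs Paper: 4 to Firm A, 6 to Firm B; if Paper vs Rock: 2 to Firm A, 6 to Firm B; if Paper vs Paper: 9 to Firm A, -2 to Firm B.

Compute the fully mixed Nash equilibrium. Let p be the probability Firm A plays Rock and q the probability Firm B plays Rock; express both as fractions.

p = 8/15, q = 5/6

In a mixed NE each player is indifferent between their pure strategies, so the opponent's mix sets the indifference.
Firm B indifferent between Rock and Paper: p·(-1) + (1−p)·6 = p·6 + (1−p)·(-2) ⟹ 6 + (-7)p = (-2) + 8p ⟹ p = 8/15.
Firm A indifferent between Rock and Paper: q·3 + (1−q)·4 = q·2 + (1−q)·9 ⟹ 4 + (-1)q = 9 + (-7)q ⟹ q = 5/6.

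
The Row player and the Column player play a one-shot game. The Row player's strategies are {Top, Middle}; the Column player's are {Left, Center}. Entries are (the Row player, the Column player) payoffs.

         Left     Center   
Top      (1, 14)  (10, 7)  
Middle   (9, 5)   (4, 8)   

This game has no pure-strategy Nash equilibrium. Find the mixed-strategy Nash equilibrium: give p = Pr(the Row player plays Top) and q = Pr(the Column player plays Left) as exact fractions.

In a mixed NE each player is indifferent between their pure strategies, so the opponent's mix sets the indifference.
The Column player indifferent between Left and Center: p·14 + (1−p)·5 = p·7 + (1−p)·8 ⟹ 5 + 9p = 8 + (-1)p ⟹ p = 3/10.
The Row player indifferent between Top and Middle: q·1 + (1−q)·10 = q·9 + (1−q)·4 ⟹ 10 + (-9)q = 4 + 5q ⟹ q = 3/7.

p = 3/10, q = 3/7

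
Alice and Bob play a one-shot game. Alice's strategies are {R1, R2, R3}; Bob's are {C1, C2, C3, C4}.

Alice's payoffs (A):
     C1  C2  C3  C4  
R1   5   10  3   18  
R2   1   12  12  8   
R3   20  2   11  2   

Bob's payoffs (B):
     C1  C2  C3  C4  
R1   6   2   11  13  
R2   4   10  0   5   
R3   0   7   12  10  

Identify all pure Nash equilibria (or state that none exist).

(R1, C4) and (R2, C2)

Find each player's best response to every opponent strategy; NE are the intersections.
Alice's best responses — vs C1: R3 (payoff 20); vs C2: R2 (payoff 12); vs C3: R2 (payoff 12); vs C4: R1 (payoff 18).
Bob's best responses — vs R1: C4 (payoff 13); vs R2: C2 (payoff 10); vs R3: C3 (payoff 12).
Mutual best responses occur at (R1, C4) and (R2, C2); at each, neither player gains by switching.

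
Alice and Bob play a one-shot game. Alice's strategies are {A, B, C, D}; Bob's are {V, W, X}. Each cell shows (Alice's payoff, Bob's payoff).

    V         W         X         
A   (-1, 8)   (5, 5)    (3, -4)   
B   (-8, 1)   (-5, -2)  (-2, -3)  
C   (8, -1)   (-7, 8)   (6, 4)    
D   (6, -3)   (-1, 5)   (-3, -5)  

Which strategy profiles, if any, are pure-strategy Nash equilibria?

No pure-strategy Nash equilibrium

Check mutual best responses: a cell is a NE iff neither player can gain by unilaterally deviating.
Alice's best responses — vs V: C (payoff 8); vs W: A (payoff 5); vs X: C (payoff 6).
Bob's best responses — vs A: V (payoff 8); vs B: V (payoff 1); vs C: W (payoff 8); vs D: W (payoff 5).
No cell has both players best-responding. For instance, Alice's best reply to V is C, but against C Bob prefers W over V.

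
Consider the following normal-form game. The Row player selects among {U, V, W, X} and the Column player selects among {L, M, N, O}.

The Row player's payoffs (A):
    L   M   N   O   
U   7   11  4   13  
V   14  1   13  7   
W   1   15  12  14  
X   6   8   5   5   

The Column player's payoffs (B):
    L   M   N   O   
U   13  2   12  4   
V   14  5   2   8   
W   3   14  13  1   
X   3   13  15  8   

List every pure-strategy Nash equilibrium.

(V, L) and (W, M)

A profile is a Nash equilibrium when each player is best-responding to the other.
The Row player's best responses — vs L: V (payoff 14); vs M: W (payoff 15); vs N: V (payoff 13); vs O: W (payoff 14).
The Column player's best responses — vs U: L (payoff 13); vs V: L (payoff 14); vs W: M (payoff 14); vs X: N (payoff 15).
Mutual best responses occur at (V, L) and (W, M); at each, neither player gains by switching.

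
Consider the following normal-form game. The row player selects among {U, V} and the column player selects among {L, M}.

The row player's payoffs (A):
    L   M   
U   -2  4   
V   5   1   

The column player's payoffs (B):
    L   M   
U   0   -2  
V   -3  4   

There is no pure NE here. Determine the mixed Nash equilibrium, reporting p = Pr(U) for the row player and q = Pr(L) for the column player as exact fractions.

p = 7/9, q = 3/10

In a mixed NE each player is indifferent between their pure strategies, so the opponent's mix sets the indifference.
The column player indifferent between L and M: p·0 + (1−p)·(-3) = p·(-2) + (1−p)·4 ⟹ (-3) + 3p = 4 + (-6)p ⟹ p = 7/9.
The row player indifferent between U and V: q·(-2) + (1−q)·4 = q·5 + (1−q)·1 ⟹ 4 + (-6)q = 1 + 4q ⟹ q = 3/10.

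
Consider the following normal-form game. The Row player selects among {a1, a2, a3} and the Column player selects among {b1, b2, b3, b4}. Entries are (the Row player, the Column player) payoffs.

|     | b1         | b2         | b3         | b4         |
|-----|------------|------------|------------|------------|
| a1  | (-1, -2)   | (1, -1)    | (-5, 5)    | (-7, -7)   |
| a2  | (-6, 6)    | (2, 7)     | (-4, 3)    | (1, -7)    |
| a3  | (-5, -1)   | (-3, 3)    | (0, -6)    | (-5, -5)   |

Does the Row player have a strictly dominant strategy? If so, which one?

No strictly dominant strategy

A strategy is strictly dominant if it gives the Row player a strictly higher payoff than every other strategy, against every choice by the opponent.
a1 is not dominant: against b2, a2 gives 2 > 1.
a2 is not dominant: against b1, a1 gives -1 > -6.
a3 is not dominant: against b1, a1 gives -1 > -5.
No single strategy is best against every opponent action.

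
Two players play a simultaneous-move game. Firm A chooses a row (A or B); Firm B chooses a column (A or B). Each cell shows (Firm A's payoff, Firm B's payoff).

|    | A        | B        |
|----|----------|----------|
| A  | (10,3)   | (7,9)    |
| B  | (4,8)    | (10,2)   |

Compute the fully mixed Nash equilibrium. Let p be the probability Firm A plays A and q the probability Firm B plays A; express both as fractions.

p = 1/2, q = 1/3

In a mixed NE each player is indifferent between their pure strategies, so the opponent's mix sets the indifference.
Firm B indifferent between A and B: p·3 + (1−p)·8 = p·9 + (1−p)·2 ⟹ 8 + (-5)p = 2 + 7p ⟹ p = 1/2.
Firm A indifferent between A and B: q·10 + (1−q)·7 = q·4 + (1−q)·10 ⟹ 7 + 3q = 10 + (-6)q ⟹ q = 1/3.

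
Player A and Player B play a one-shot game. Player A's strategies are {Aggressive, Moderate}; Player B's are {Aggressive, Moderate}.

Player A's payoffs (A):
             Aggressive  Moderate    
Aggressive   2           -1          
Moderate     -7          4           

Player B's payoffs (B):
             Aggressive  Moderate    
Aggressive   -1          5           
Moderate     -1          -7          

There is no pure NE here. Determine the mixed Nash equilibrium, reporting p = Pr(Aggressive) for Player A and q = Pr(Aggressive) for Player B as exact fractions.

p = 1/2, q = 5/14

Each player's mixing probability is pinned down by making the *other* player indifferent.
Player B indifferent between Aggressive and Moderate: p·(-1) + (1−p)·(-1) = p·5 + (1−p)·(-7) ⟹ (-1) + 0p = (-7) + 12p ⟹ p = 1/2.
Player A indifferent between Aggressive and Moderate: q·2 + (1−q)·(-1) = q·(-7) + (1−q)·4 ⟹ (-1) + 3q = 4 + (-11)q ⟹ q = 5/14.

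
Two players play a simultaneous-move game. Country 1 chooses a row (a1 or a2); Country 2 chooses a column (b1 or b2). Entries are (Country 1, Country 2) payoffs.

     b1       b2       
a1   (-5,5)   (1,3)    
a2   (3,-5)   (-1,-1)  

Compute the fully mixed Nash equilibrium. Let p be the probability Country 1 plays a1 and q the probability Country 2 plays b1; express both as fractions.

p = 2/3, q = 1/5

In a mixed NE each player is indifferent between their pure strategies, so the opponent's mix sets the indifference.
Country 2 indifferent between b1 and b2: p·5 + (1−p)·(-5) = p·3 + (1−p)·(-1) ⟹ (-5) + 10p = (-1) + 4p ⟹ p = 2/3.
Country 1 indifferent between a1 and a2: q·(-5) + (1−q)·1 = q·3 + (1−q)·(-1) ⟹ 1 + (-6)q = (-1) + 4q ⟹ q = 1/5.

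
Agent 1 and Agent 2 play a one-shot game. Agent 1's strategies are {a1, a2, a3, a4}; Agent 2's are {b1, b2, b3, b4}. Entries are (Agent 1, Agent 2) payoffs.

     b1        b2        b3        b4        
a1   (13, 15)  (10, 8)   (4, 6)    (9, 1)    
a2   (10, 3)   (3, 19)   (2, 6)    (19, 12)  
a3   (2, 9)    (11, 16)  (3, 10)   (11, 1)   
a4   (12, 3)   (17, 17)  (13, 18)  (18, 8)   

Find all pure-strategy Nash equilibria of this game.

(a1, b1) and (a4, b3)

Check mutual best responses: a cell is a NE iff neither player can gain by unilaterally deviating.
Agent 1's best responses — vs b1: a1 (payoff 13); vs b2: a4 (payoff 17); vs b3: a4 (payoff 13); vs b4: a2 (payoff 19).
Agent 2's best responses — vs a1: b1 (payoff 15); vs a2: b2 (payoff 19); vs a3: b2 (payoff 16); vs a4: b3 (payoff 18).
Mutual best responses occur at (a1, b1) and (a4, b3); at each, neither player gains by switching.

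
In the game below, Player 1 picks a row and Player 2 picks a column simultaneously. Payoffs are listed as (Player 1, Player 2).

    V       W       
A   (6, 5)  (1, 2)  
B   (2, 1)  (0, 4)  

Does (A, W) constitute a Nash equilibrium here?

Holding Player 2 at W: Player 1 gets 1 from A, versus 0 from B. No profitable deviation for Player 1.
Holding Player 1 at A: Player 2 gets 2 from W but could get 5 by switching to V. Player 2 has a profitable deviation.

No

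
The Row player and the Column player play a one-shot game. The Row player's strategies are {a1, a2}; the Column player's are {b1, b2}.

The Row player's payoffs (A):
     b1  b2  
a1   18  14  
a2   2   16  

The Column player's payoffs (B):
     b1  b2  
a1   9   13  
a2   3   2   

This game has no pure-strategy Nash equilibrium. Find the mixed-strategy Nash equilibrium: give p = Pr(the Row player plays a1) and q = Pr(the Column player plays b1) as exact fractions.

p = 1/5, q = 1/9

Each player's mixing probability is pinned down by making the *other* player indifferent.
The Column player indifferent between b1 and b2: p·9 + (1−p)·3 = p·13 + (1−p)·2 ⟹ 3 + 6p = 2 + 11p ⟹ p = 1/5.
The Row player indifferent between a1 and a2: q·18 + (1−q)·14 = q·2 + (1−q)·16 ⟹ 14 + 4q = 16 + (-14)q ⟹ q = 1/9.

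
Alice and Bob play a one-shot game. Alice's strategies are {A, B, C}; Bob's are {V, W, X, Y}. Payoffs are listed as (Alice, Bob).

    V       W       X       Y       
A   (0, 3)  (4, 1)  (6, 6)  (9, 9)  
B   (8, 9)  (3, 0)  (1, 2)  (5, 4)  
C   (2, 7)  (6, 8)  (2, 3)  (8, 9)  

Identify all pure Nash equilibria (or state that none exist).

Check mutual best responses: a cell is a NE iff neither player can gain by unilaterally deviating.
Alice's best responses — vs V: B (payoff 8); vs W: C (payoff 6); vs X: A (payoff 6); vs Y: A (payoff 9).
Bob's best responses — vs A: Y (payoff 9); vs B: V (payoff 9); vs C: Y (payoff 9).
Mutual best responses occur at (A, Y) and (B, V); at each, neither player gains by switching.

(A, Y) and (B, V)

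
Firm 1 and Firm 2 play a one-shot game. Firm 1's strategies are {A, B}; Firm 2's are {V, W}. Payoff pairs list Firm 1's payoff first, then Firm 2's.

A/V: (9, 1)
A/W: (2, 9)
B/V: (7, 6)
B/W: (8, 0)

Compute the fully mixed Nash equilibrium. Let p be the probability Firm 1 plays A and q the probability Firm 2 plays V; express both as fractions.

Each player's mixing probability is pinned down by making the *other* player indifferent.
Firm 2 indifferent between V and W: p·1 + (1−p)·6 = p·9 + (1−p)·0 ⟹ 6 + (-5)p = 0 + 9p ⟹ p = 3/7.
Firm 1 indifferent between A and B: q·9 + (1−q)·2 = q·7 + (1−q)·8 ⟹ 2 + 7q = 8 + (-1)q ⟹ q = 3/4.

p = 3/7, q = 3/4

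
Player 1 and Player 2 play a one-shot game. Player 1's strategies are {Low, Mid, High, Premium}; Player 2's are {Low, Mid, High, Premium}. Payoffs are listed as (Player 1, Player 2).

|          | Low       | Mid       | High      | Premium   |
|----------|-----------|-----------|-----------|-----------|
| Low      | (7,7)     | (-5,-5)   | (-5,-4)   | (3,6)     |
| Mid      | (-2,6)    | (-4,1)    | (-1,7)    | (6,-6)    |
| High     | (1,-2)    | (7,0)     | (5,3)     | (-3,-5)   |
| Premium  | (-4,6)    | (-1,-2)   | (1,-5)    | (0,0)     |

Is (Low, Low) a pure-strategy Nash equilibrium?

Holding Player 2 at Low: Player 1 gets 7 from Low, versus -2 from Mid, 1 from High, -4 from Premium. No profitable deviation for Player 1.
Holding Player 1 at Low: Player 2 gets 7 from Low, versus -5 from Mid, -4 from High, 6 from Premium. No profitable deviation for Player 2 either.

Yes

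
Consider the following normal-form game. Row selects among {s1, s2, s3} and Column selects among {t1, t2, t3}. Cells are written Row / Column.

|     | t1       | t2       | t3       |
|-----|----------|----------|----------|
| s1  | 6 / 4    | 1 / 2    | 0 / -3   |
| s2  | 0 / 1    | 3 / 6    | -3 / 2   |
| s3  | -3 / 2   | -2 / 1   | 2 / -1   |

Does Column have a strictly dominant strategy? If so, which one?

None

Check whether one of Column's strategies beats all alternatives regardless of what the opponent does.
t1 is not dominant: against s2, t2 gives 6 > 1.
t2 is not dominant: against s1, t1 gives 4 > 2.
t3 is not dominant: against s1, t1 gives 4 > -3.
No single strategy is best against every opponent action.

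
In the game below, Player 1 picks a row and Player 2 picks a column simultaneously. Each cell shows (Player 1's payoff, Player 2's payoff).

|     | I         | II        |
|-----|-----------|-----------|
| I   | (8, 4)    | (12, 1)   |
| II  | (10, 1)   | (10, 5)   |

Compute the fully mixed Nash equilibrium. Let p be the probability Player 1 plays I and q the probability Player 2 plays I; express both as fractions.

p = 4/7, q = 1/2

Each player's mixing probability is pinned down by making the *other* player indifferent.
Player 2 indifferent between I and II: p·4 + (1−p)·1 = p·1 + (1−p)·5 ⟹ 1 + 3p = 5 + (-4)p ⟹ p = 4/7.
Player 1 indifferent between I and II: q·8 + (1−q)·12 = q·10 + (1−q)·10 ⟹ 12 + (-4)q = 10 + 0q ⟹ q = 1/2.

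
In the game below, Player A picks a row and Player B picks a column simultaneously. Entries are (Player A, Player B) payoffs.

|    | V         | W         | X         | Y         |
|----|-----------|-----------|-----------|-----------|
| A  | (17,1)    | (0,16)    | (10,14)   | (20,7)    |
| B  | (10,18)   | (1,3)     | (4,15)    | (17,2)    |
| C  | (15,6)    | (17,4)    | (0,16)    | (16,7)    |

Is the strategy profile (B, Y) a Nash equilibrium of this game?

Holding Player B at Y: Player A gets 17 from B but could get 20 by switching to A. Player A has a profitable deviation.

No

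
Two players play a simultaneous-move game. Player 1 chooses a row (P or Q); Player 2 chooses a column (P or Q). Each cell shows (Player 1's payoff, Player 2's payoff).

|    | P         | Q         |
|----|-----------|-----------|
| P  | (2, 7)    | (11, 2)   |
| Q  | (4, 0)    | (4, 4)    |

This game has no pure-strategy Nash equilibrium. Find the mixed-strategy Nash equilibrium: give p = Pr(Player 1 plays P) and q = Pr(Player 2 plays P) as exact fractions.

Each player's mixing probability is pinned down by making the *other* player indifferent.
Player 2 indifferent between P and Q: p·7 + (1−p)·0 = p·2 + (1−p)·4 ⟹ 0 + 7p = 4 + (-2)p ⟹ p = 4/9.
Player 1 indifferent between P and Q: q·2 + (1−q)·11 = q·4 + (1−q)·4 ⟹ 11 + (-9)q = 4 + 0q ⟹ q = 7/9.

p = 4/9, q = 7/9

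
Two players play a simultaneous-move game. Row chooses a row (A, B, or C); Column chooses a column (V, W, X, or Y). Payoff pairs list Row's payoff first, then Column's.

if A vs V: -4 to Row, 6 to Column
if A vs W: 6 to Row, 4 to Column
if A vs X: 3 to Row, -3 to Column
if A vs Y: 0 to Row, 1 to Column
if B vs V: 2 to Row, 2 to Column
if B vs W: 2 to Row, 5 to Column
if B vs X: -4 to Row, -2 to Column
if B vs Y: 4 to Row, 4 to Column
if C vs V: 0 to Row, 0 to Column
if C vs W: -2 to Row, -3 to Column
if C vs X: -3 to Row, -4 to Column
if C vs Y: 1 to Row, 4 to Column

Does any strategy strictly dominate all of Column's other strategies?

No strictly dominant strategy

A strategy is strictly dominant if it gives Column a strictly higher payoff than every other strategy, against every choice by the opponent.
V is not dominant: against B, W gives 5 > 2.
W is not dominant: against A, V gives 6 > 4.
X is not dominant: against A, V gives 6 > -3.
Y is not dominant: against A, V gives 6 > 1.
No single strategy is best against every opponent action.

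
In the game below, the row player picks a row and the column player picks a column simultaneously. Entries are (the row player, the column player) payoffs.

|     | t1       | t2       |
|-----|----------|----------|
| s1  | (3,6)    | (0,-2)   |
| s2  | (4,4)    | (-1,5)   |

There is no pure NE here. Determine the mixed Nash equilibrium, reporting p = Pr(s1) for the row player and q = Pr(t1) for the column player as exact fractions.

p = 1/9, q = 1/2

In a mixed NE each player is indifferent between their pure strategies, so the opponent's mix sets the indifference.
The column player indifferent between t1 and t2: p·6 + (1−p)·4 = p·(-2) + (1−p)·5 ⟹ 4 + 2p = 5 + (-7)p ⟹ p = 1/9.
The row player indifferent between s1 and s2: q·3 + (1−q)·0 = q·4 + (1−q)·(-1) ⟹ 0 + 3q = (-1) + 5q ⟹ q = 1/2.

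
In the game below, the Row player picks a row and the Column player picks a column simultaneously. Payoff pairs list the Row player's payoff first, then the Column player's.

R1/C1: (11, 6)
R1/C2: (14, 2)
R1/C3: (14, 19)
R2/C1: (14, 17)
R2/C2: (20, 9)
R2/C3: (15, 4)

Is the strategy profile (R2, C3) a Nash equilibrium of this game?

Holding the Column player at C3: the Row player gets 15 from R2, versus 14 from R1. No profitable deviation for the Row player.
Holding the Row player at R2: the Column player gets 4 from C3 but could get 17 by switching to C1. The Column player has a profitable deviation.

No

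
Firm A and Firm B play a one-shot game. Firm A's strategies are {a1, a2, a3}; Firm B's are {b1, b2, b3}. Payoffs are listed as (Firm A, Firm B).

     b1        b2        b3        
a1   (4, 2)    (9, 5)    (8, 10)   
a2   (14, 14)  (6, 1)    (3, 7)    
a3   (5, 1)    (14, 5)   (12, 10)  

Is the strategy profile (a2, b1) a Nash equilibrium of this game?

Holding Firm B at b1: Firm A gets 14 from a2, versus 4 from a1, 5 from a3. No profitable deviation for Firm A.
Holding Firm A at a2: Firm B gets 14 from b1, versus 1 from b2, 7 from b3. No profitable deviation for Firm B either.

Yes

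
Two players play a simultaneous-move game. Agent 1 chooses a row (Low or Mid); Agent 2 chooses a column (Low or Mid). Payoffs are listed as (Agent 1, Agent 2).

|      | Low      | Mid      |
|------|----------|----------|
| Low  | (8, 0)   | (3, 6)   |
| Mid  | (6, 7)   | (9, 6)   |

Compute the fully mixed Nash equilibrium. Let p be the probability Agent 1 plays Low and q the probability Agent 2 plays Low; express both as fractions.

p = 1/7, q = 3/4

Each player's mixing probability is pinned down by making the *other* player indifferent.
Agent 2 indifferent between Low and Mid: p·0 + (1−p)·7 = p·6 + (1−p)·6 ⟹ 7 + (-7)p = 6 + 0p ⟹ p = 1/7.
Agent 1 indifferent between Low and Mid: q·8 + (1−q)·3 = q·6 + (1−q)·9 ⟹ 3 + 5q = 9 + (-3)q ⟹ q = 3/4.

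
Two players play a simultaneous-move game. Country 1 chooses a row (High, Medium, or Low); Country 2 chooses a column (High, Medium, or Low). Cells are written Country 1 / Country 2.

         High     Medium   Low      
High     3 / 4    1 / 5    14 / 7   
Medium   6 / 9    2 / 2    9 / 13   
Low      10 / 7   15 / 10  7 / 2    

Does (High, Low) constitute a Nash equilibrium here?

Holding Country 2 at Low: Country 1 gets 14 from High, versus 9 from Medium, 7 from Low. No profitable deviation for Country 1.
Holding Country 1 at High: Country 2 gets 7 from Low, versus 4 from High, 5 from Medium. No profitable deviation for Country 2 either.

Yes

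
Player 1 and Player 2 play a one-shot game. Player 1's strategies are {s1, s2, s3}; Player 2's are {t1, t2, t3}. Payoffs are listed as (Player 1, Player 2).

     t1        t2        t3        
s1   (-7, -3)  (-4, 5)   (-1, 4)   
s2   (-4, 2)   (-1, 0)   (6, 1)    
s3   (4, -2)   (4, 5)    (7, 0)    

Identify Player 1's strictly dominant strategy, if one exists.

Check whether one of Player 1's strategies beats all alternatives regardless of what the opponent does.
s3 strictly dominates: vs t1: 4 > each of {-7, -4}; vs t2: 4 > each of {-4, -1}; vs t3: 7 > each of {-1, 6}.

s3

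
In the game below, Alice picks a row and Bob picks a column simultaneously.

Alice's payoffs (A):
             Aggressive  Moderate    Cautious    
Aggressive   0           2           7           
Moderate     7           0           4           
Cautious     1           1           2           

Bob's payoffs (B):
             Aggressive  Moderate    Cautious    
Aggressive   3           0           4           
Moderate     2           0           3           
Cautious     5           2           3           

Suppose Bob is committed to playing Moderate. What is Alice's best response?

Aggressive

With Bob fixed at Moderate, Alice's payoffs are: Aggressive → 2, Moderate → 0, Cautious → 1.
The maximum is 2, achieved by Aggressive.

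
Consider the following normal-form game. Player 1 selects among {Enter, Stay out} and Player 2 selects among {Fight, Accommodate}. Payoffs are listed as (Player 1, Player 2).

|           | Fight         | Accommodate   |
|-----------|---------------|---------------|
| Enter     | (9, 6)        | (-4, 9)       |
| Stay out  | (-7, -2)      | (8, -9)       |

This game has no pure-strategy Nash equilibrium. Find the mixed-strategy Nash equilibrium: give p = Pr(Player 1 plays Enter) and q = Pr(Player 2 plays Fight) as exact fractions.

Each player's mixing probability is pinned down by making the *other* player indifferent.
Player 2 indifferent between Fight and Accommodate: p·6 + (1−p)·(-2) = p·9 + (1−p)·(-9) ⟹ (-2) + 8p = (-9) + 18p ⟹ p = 7/10.
Player 1 indifferent between Enter and Stay out: q·9 + (1−q)·(-4) = q·(-7) + (1−q)·8 ⟹ (-4) + 13q = 8 + (-15)q ⟹ q = 3/7.

p = 7/10, q = 3/7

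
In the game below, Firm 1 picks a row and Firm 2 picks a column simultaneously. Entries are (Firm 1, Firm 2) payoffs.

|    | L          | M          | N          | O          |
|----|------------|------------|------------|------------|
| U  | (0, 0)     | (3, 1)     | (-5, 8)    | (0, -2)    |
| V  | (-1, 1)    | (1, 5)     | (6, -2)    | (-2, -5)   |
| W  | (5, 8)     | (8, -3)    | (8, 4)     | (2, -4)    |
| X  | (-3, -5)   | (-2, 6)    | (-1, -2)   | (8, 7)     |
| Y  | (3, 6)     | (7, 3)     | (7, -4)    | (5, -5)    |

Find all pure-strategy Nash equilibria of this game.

Check mutual best responses: a cell is a NE iff neither player can gain by unilaterally deviating.
Firm 1's best responses — vs L: W (payoff 5); vs M: W (payoff 8); vs N: W (payoff 8); vs O: X (payoff 8).
Firm 2's best responses — vs U: N (payoff 8); vs V: M (payoff 5); vs W: L (payoff 8); vs X: O (payoff 7); vs Y: L (payoff 6).
Mutual best responses occur at (W, L) and (X, O); at each, neither player gains by switching.

(W, L) and (X, O)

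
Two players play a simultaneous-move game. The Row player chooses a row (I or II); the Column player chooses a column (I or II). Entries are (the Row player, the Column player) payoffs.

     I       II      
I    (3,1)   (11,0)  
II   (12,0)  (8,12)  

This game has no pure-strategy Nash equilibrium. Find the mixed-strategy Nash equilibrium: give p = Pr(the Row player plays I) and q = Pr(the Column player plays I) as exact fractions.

p = 12/13, q = 1/4

Each player's mixing probability is pinned down by making the *other* player indifferent.
The Column player indifferent between I and II: p·1 + (1−p)·0 = p·0 + (1−p)·12 ⟹ 0 + 1p = 12 + (-12)p ⟹ p = 12/13.
The Row player indifferent between I and II: q·3 + (1−q)·11 = q·12 + (1−q)·8 ⟹ 11 + (-8)q = 8 + 4q ⟹ q = 1/4.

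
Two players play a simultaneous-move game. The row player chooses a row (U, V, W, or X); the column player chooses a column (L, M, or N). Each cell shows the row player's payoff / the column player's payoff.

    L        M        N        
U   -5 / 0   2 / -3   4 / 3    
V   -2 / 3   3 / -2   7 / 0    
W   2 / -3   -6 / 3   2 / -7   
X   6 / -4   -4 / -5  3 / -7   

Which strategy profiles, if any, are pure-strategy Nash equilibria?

(X, L)

Find each player's best response to every opponent strategy; NE are the intersections.
The row player's best responses — vs L: X (payoff 6); vs M: V (payoff 3); vs N: V (payoff 7).
The column player's best responses — vs U: N (payoff 3); vs V: L (payoff 3); vs W: M (payoff 3); vs X: L (payoff -4).
The only mutual best response is (X, L); neither player gains by switching there.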